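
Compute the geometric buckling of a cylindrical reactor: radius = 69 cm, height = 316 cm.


B^2 = (2.405/R)^2 + (pi/H)^2
B^2 = (2.405/69)^2 + (pi/316)^2
B^2 = 0.0013137 /cm^2

0.0013137


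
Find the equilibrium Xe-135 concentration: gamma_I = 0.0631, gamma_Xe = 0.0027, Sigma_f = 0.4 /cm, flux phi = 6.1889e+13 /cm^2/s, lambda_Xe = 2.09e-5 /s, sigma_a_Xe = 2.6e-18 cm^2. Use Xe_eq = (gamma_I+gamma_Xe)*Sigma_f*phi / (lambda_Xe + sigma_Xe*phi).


Xe_eq = (gamma_I + gamma_Xe) * Sigma_f * phi / (lambda_Xe + sigma_Xe * phi)
Numerator = (0.0631 + 0.0027) * 0.4 * 6.1889e+13 = 1.628918e+12
Denominator = 2.09e-5 + 2.6e-18 * 6.1889e+13 = 1.818114e-04
Xe_eq = 1.628918e+12 / 1.818114e-04 = 8.9594e+15 /cm^3

8.9594e+15


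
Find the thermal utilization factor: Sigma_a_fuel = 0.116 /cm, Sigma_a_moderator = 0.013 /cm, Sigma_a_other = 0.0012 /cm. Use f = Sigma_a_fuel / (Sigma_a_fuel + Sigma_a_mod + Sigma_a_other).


f = Sigma_a_fuel / (Sigma_a_fuel + Sigma_a_mod + Sigma_a_other)
f = 0.116 / (0.116 + 0.013 + 0.0012)
f = 0.89094

0.89094


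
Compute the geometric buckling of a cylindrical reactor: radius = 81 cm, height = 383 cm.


B^2 = (2.405/R)^2 + (pi/H)^2
B^2 = (2.405/81)^2 + (pi/383)^2
B^2 = 9.4886e-04 /cm^2

9.4886e-04


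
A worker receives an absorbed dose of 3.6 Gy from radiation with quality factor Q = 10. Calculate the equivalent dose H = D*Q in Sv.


H = D * Q
H = 3.6 * 10
H = 36.000 Sv

36.000


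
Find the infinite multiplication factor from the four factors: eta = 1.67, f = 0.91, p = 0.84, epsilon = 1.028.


k_inf = eta * f * p * epsilon
k_inf = 1.67 * 0.91 * 0.84 * 1.028
k_inf = 1.3123

1.3123


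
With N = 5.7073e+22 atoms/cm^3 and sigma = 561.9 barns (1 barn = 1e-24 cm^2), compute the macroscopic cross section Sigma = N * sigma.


Sigma = N * sigma_barns * 1e-24
Sigma = 5.7073e+22 * 561.9 * 1e-24
Sigma = 32.069 /cm

32.069


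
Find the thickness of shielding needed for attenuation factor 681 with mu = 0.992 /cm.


x = ln(factor) / mu
x = ln(681) / 0.992
x = 6.5762 cm

6.5762


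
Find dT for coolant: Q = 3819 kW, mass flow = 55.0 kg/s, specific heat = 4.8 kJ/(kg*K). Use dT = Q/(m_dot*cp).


dT = Q / (m_dot * cp)
dT = 3819 / (55.0 * 4.8)
dT = 14.466 C

14.466


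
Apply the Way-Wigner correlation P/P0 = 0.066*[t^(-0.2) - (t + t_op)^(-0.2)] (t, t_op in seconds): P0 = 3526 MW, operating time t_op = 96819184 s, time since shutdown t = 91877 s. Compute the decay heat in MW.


P/P0 = 0.066 * [t^(-0.2) - (t + t_op)^(-0.2)]
P/P0 = 0.066 * [91877^(-0.2) - (91877 + 96819184)^(-0.2)]
P/P0 = 0.066 * [0.1017088 - 0.02527699] = 0.005044499
P = 3526 * 0.005044499 = 17.787 MW

17.787


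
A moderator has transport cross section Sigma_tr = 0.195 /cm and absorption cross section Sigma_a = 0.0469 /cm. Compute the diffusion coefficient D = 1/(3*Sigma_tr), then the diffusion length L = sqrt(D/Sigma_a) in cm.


D = 1 / (3 * Sigma_tr) = 1 / (3 * 0.195) = 1.709402 cm
L = sqrt(D / Sigma_a)
L = sqrt(1.709402 / 0.0469)
L = 6.0372 cm

6.0372


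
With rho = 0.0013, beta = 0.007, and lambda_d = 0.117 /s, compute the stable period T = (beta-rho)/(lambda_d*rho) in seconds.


T = (beta - rho) / (lambda_d * rho)
T = (0.007 - 0.0013) / (0.117 * 0.0013)
T = 37.475 s

37.475


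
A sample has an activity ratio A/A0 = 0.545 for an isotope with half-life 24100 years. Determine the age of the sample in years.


lambda = ln(2) / t_half = ln(2) / 24100 = 2.876129e-05 /yr
t = -ln(A/A0) / lambda
t = -ln(0.545) / 2.876129e-05
t = 21104 yr

21104


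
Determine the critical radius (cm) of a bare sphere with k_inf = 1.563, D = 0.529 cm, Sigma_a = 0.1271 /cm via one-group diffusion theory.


L^2 = D / Sigma_a = 0.529 / 0.1271 = 4.162077 cm^2
B_m^2 = (k_inf - 1) / L^2 = (1.563 - 1) / 4.162077 = 0.1352690 /cm^2
For a bare sphere: B_g = pi/R, so R_c = pi / sqrt(B_m^2)
R_c = pi / sqrt(0.1352690) = 8.5418 cm

8.5418


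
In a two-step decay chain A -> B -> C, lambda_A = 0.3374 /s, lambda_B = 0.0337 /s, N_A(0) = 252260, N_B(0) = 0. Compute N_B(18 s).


N_B(t) = lambda_A * N_A0 / (lambda_B - lambda_A) * [exp(-lambda_A*t) - exp(-lambda_B*t)]
exp(-0.3374*18) = 0.002303789; exp(-0.0337*18) = 0.5452014
N_B = 0.3374 * 252260 / (0.0337 - 0.3374) * (0.002303789 - 0.5452014)
N_B = 152148

152148


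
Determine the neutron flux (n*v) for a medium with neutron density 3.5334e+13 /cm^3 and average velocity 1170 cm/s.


phi = n * v
phi = 3.5334e+13 * 1170
phi = 4.1341e+16 /cm^2/s

4.1341e+16


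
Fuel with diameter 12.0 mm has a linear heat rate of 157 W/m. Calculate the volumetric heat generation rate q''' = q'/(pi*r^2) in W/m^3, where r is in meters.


r = D / 2 / 1000 = 12.0 / 2 / 1000 = 0.006 m
q''' = q' / (pi * r^2)
q''' = 157 / (pi * 0.006^2)
q''' = 1.3882e+06 W/m^3

1.3882e+06


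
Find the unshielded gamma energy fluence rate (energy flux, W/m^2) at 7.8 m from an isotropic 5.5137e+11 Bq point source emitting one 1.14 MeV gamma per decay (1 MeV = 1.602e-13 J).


psi = A * E * 1.602e-13 / (4*pi*r^2)
psi = 5.5137e+11 * 1.14 * 1.602e-13 / (4*pi*7.8^2)
psi = 1.3171e-04 W/m^2

1.3171e-04


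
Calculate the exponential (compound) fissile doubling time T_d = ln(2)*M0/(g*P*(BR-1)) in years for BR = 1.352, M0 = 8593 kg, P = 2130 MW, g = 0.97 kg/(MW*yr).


Breeding gain G = BR - 1 = 1.352 - 1 = 0.352
Fissile production rate = g * P * G = 0.97 * 2130 * 0.352 = 727.2672 kg/yr
T_d = ln(2) * M0 / (g * P * G)
T_d = ln(2) * 8593 / 727.2672 = 8.1899 yr

8.1899


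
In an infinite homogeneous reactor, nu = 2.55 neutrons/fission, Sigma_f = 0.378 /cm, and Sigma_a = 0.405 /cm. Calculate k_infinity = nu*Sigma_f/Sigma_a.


k_inf = nu * Sigma_f / Sigma_a
k_inf = 2.55 * 0.378 / 0.405
k_inf = 2.3800

2.3800


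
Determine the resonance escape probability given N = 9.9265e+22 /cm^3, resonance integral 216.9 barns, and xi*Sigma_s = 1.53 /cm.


p = exp(-N * I * 1e-24 / (xi*Sigma_s))
p = exp(-9.9265e+22 * 216.9 * 1e-24 / 1.53)
p = 7.7355e-07

7.7355e-07


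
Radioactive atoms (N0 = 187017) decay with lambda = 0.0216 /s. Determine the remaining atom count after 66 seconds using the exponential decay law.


N = N0 * exp(-lambda * t)
N = 187017 * exp(-0.0216 * 66)
N = 44952

44952


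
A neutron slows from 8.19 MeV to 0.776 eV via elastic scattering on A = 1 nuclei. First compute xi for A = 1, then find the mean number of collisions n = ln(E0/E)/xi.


xi = 1 + (A-1)^2/(2A)*ln((A-1)/(A+1)) = 1 (for A = 1)
n = ln(E0/E) / xi
n = ln(8.19e6 / 0.776) / 1
n = ln(1.055412e+07) / 1 = 16.172

16.172


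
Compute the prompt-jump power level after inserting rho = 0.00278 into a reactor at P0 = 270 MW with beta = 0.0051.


P1/P0 = beta / (beta - rho)
P1/P0 = 0.0051 / (0.0051 - 0.00278) = 2.198276
P1 = 270 * 2.198276 = 593.53 MW

593.53


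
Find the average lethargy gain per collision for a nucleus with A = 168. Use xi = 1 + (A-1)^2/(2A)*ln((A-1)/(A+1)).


xi = 1 + (A-1)^2/(2A) * ln((A-1)/(A+1))
xi = 1 + (168-1)^2/(2*168) * ln((168-1)/(168 +1))
xi = 0.011858

0.011858


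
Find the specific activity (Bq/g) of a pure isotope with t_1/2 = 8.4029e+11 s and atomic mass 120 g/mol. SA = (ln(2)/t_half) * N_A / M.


lambda = ln(2) / t_half = ln(2) / 8.4029e+11 = 8.248904e-13 /s
SA = lambda * N_A / M
SA = 8.248904e-13 * 6.022e23 / 120
SA = 4.1396e+09 Bq/g

4.1396e+09


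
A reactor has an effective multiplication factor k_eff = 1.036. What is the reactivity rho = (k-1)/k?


rho = (k_eff - 1) / k_eff
rho = (1.036 - 1) / 1.036
rho = 0.034749

0.034749


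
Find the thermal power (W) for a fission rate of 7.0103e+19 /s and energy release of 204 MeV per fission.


P = fission_rate * E_MeV * 1.602e-13
P = 7.0103e+19 * 204 * 1.602e-13
P = 2.2910e+09 W

2.2910e+09


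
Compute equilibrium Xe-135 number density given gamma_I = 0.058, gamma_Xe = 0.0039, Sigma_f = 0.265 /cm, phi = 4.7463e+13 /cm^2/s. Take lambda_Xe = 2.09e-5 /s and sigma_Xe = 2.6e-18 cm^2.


Xe_eq = (gamma_I + gamma_Xe) * Sigma_f * phi / (lambda_Xe + sigma_Xe * phi)
Numerator = (0.058 + 0.0039) * 0.265 * 4.7463e+13 = 7.785593e+11
Denominator = 2.09e-5 + 2.6e-18 * 4.7463e+13 = 1.443038e-04
Xe_eq = 7.785593e+11 / 1.443038e-04 = 5.3953e+15 /cm^3

5.3953e+15


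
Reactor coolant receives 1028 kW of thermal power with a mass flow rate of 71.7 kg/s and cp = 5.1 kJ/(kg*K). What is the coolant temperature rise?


dT = Q / (m_dot * cp)
dT = 1028 / (71.7 * 5.1)
dT = 2.8113 C

2.8113


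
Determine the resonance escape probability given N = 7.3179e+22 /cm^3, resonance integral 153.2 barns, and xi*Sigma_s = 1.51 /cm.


p = exp(-N * I * 1e-24 / (xi*Sigma_s))
p = exp(-7.3179e+22 * 153.2 * 1e-24 / 1.51)
p = 5.9645e-04

5.9645e-04


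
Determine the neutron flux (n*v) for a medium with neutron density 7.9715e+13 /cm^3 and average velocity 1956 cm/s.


phi = n * v
phi = 7.9715e+13 * 1956
phi = 1.5592e+17 /cm^2/s

1.5592e+17


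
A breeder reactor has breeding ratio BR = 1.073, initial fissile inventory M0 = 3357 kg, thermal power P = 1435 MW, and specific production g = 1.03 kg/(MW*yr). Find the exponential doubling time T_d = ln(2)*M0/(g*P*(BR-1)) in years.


Breeding gain G = BR - 1 = 1.073 - 1 = 0.073
Fissile production rate = g * P * G = 1.03 * 1435 * 0.073 = 107.89765 kg/yr
T_d = ln(2) * M0 / (g * P * G)
T_d = ln(2) * 3357 / 107.89765 = 21.566 yr

21.566


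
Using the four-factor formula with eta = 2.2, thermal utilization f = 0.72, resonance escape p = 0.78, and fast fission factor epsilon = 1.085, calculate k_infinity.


k_inf = eta * f * p * epsilon
k_inf = 2.2 * 0.72 * 0.78 * 1.085
k_inf = 1.3405

1.3405


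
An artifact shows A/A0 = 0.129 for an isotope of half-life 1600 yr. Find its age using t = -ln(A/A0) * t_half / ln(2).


lambda = ln(2) / t_half = ln(2) / 1600 = 4.332170e-04 /yr
t = -ln(A/A0) / lambda
t = -ln(0.129) / 4.332170e-04
t = 4727.3 yr

4727.3


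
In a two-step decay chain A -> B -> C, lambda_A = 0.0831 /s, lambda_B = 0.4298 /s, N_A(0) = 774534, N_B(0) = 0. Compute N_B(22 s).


N_B(t) = lambda_A * N_A0 / (lambda_B - lambda_A) * [exp(-lambda_A*t) - exp(-lambda_B*t)]
exp(-0.0831*22) = 0.1607026; exp(-0.4298*22) = 7.825014e-05
N_B = 0.0831 * 774534 / (0.4298 - 0.0831) * (0.1607026 - 7.825014e-05)
N_B = 29819

29819


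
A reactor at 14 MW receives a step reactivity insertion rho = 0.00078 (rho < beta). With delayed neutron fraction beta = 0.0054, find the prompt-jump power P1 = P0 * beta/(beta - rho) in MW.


P1/P0 = beta / (beta - rho)
P1/P0 = 0.0054 / (0.0054 - 0.00078) = 1.168831
P1 = 14 * 1.168831 = 16.364 MW

16.364


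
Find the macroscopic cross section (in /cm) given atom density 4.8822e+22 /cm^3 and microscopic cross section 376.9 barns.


Sigma = N * sigma_barns * 1e-24
Sigma = 4.8822e+22 * 376.9 * 1e-24
Sigma = 18.401 /cm

18.401


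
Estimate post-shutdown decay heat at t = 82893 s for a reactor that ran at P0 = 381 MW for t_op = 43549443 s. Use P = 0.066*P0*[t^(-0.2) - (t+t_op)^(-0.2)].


P/P0 = 0.066 * [t^(-0.2) - (t + t_op)^(-0.2)]
P/P0 = 0.066 * [82893^(-0.2) - (82893 + 43549443)^(-0.2)]
P/P0 = 0.066 * [0.1038237 - 0.02965093] = 0.004895403
P = 381 * 0.004895403 = 1.8651 MW

1.8651


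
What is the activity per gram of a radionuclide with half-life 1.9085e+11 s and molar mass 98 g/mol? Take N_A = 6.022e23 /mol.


lambda = ln(2) / t_half = ln(2) / 1.9085e+11 = 3.631895e-12 /s
SA = lambda * N_A / M
SA = 3.631895e-12 * 6.022e23 / 98
SA = 2.2318e+10 Bq/g

2.2318e+10


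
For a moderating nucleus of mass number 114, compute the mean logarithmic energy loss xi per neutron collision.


xi = 1 + (A-1)^2/(2A) * ln((A-1)/(A+1))
xi = 1 + (114-1)^2/(2*114) * ln((114-1)/(114 +1))
xi = 0.017442

0.017442


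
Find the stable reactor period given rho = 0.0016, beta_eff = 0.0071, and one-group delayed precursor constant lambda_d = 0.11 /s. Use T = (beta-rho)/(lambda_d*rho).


T = (beta - rho) / (lambda_d * rho)
T = (0.0071 - 0.0016) / (0.11 * 0.0016)
T = 31.250 s

31.250


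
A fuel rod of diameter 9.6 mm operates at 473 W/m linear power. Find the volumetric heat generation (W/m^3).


r = D / 2 / 1000 = 9.6 / 2 / 1000 = 0.0048 m
q''' = q' / (pi * r^2)
q''' = 473 / (pi * 0.0048^2)
q''' = 6.5347e+06 W/m^3

6.5347e+06


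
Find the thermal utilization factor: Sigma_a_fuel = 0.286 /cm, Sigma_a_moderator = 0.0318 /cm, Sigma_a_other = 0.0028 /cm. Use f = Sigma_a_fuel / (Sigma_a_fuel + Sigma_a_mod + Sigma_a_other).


f = Sigma_a_fuel / (Sigma_a_fuel + Sigma_a_mod + Sigma_a_other)
f = 0.286 / (0.286 + 0.0318 + 0.0028)
f = 0.89208

0.89208


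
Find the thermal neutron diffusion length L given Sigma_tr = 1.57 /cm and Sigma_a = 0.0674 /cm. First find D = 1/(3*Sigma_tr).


D = 1 / (3 * Sigma_tr) = 1 / (3 * 1.57) = 0.2123142 cm
L = sqrt(D / Sigma_a)
L = sqrt(0.2123142 / 0.0674)
L = 1.7748 cm

1.7748


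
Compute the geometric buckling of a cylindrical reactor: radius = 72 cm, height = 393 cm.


B^2 = (2.405/R)^2 + (pi/H)^2
B^2 = (2.405/72)^2 + (pi/393)^2
B^2 = 0.0011796 /cm^2

0.0011796


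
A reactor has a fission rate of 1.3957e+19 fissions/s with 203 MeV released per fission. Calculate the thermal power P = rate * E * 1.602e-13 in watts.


P = fission_rate * E_MeV * 1.602e-13
P = 1.3957e+19 * 203 * 1.602e-13
P = 4.5389e+08 W

4.5389e+08


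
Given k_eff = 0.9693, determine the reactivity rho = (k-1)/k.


rho = (k_eff - 1) / k_eff
rho = (0.9693 - 1) / 0.9693
rho = -0.031672

-0.031672


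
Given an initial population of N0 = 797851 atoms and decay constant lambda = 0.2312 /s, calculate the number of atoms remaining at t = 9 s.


N = N0 * exp(-lambda * t)
N = 797851 * exp(-0.2312 * 9)
N = 99596

99596


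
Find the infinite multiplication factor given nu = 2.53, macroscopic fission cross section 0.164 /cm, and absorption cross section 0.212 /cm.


k_inf = nu * Sigma_f / Sigma_a
k_inf = 2.53 * 0.164 / 0.212
k_inf = 1.9572

1.9572


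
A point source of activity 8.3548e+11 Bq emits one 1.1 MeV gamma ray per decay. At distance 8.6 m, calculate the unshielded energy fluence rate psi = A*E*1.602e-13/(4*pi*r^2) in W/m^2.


psi = A * E * 1.602e-13 / (4*pi*r^2)
psi = 8.3548e+11 * 1.1 * 1.602e-13 / (4*pi*8.6^2)
psi = 1.5841e-04 W/m^2

1.5841e-04


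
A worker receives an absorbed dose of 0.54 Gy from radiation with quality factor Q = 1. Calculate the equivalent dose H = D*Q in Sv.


H = D * Q
H = 0.54 * 1
H = 0.54000 Sv

0.54000


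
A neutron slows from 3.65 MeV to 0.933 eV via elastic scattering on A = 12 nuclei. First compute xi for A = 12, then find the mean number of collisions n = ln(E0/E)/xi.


xi = 1 + (A-1)^2/(2A)*ln((A-1)/(A+1)) = 0.1577690 (for A = 12)
n = ln(E0/E) / xi
n = ln(3.65e6 / 0.933) / 0.1577690
n = ln(3.912111e+06) / 0.1577690 = 96.214

96.214


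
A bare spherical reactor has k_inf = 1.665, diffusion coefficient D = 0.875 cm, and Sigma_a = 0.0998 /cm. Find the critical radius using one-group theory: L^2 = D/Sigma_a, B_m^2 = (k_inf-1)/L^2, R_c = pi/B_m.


L^2 = D / Sigma_a = 0.875 / 0.0998 = 8.767535 cm^2
B_m^2 = (k_inf - 1) / L^2 = (1.665 - 1) / 8.767535 = 0.07584800 /cm^2
For a bare sphere: B_g = pi/R, so R_c = pi / sqrt(B_m^2)
R_c = pi / sqrt(0.07584800) = 11.407 cm

11.407


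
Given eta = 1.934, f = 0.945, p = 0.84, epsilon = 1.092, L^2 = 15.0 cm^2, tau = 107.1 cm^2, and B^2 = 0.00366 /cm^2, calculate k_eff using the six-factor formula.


k_inf = eta*f*p*eps = 1.934*0.945*0.84*1.092 = 1.676448
P_TNL = 1/(1 + L^2*B^2) = 1/(1 + 15.0*0.00366) = 0.9479572
P_FNL = exp(-B^2*tau) = exp(-0.00366*107.1) = 0.6757136
k_eff = k_inf * P_TNL * P_FNL = 1.676448 * 0.9479572 * 0.6757136
k_eff = 1.0738

1.0738


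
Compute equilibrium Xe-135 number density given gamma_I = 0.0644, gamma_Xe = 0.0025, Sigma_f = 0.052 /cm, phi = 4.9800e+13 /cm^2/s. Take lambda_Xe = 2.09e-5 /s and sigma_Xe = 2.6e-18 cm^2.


Xe_eq = (gamma_I + gamma_Xe) * Sigma_f * phi / (lambda_Xe + sigma_Xe * phi)
Numerator = (0.0644 + 0.0025) * 0.052 * 4.9800e+13 = 1.732442e+11
Denominator = 2.09e-5 + 2.6e-18 * 4.9800e+13 = 1.503800e-04
Xe_eq = 1.732442e+11 / 1.503800e-04 = 1.1520e+15 /cm^3

1.1520e+15


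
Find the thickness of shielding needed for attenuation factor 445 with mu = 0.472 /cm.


x = ln(factor) / mu
x = ln(445) / 0.472
x = 12.920 cm

12.920


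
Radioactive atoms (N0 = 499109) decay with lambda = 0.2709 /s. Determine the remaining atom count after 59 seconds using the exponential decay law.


N = N0 * exp(-lambda * t)
N = 499109 * exp(-0.2709 * 59)
N = 0.057125

0.057125


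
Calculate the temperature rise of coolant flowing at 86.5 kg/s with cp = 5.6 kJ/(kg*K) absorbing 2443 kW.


dT = Q / (m_dot * cp)
dT = 2443 / (86.5 * 5.6)
dT = 5.0434 C

5.0434


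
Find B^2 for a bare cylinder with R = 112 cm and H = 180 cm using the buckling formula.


B^2 = (2.405/R)^2 + (pi/H)^2
B^2 = (2.405/112)^2 + (pi/180)^2
B^2 = 7.6572e-04 /cm^2

7.6572e-04


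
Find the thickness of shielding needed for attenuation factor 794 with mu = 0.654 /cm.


x = ln(factor) / mu
x = ln(794) / 0.654
x = 10.210 cm

10.210


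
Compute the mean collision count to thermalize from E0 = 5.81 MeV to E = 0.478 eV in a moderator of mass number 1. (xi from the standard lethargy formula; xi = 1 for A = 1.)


xi = 1 + (A-1)^2/(2A)*ln((A-1)/(A+1)) = 1 (for A = 1)
n = ln(E0/E) / xi
n = ln(5.81e6 / 0.478) / 1
n = ln(1.215481e+07) / 1 = 16.313

16.313


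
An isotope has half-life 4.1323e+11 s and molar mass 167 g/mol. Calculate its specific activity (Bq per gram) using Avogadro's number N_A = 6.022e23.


lambda = ln(2) / t_half = ln(2) / 4.1323e+11 = 1.677388e-12 /s
SA = lambda * N_A / M
SA = 1.677388e-12 * 6.022e23 / 167
SA = 6.0486e+09 Bq/g

6.0486e+09


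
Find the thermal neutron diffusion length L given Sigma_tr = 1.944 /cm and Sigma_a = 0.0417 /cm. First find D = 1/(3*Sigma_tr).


D = 1 / (3 * Sigma_tr) = 1 / (3 * 1.944) = 0.1714678 cm
L = sqrt(D / Sigma_a)
L = sqrt(0.1714678 / 0.0417)
L = 2.0278 cm

2.0278


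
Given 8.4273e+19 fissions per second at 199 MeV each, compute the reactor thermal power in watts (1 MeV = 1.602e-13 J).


P = fission_rate * E_MeV * 1.602e-13
P = 8.4273e+19 * 199 * 1.602e-13
P = 2.6866e+09 W

2.6866e+09


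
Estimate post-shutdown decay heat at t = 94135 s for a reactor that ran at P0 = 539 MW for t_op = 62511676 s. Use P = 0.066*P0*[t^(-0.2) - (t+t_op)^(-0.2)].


P/P0 = 0.066 * [t^(-0.2) - (t + t_op)^(-0.2)]
P/P0 = 0.066 * [94135^(-0.2) - (94135 + 62511676)^(-0.2)]
P/P0 = 0.066 * [0.1012161 - 0.02758526] = 0.004859635
P = 539 * 0.004859635 = 2.6193 MW

2.6193


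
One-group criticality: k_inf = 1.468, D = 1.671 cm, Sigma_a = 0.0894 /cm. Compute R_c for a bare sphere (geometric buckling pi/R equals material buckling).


L^2 = D / Sigma_a = 1.671 / 0.0894 = 18.69128 cm^2
B_m^2 = (k_inf - 1) / L^2 = (1.468 - 1) / 18.69128 = 0.02503841 /cm^2
For a bare sphere: B_g = pi/R, so R_c = pi / sqrt(B_m^2)
R_c = pi / sqrt(0.02503841) = 19.854 cm

19.854


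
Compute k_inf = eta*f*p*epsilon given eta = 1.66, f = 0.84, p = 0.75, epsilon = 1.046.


k_inf = eta * f * p * epsilon
k_inf = 1.66 * 0.84 * 0.75 * 1.046
k_inf = 1.0939

1.0939


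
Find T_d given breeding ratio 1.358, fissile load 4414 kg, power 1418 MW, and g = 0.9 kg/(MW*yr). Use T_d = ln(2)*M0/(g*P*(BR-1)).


Breeding gain G = BR - 1 = 1.358 - 1 = 0.358
Fissile production rate = g * P * G = 0.9 * 1418 * 0.358 = 456.8796 kg/yr
T_d = ln(2) * M0 / (g * P * G)
T_d = ln(2) * 4414 / 456.8796 = 6.6966 yr

6.6966


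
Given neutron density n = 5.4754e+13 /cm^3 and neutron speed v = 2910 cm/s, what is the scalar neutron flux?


phi = n * v
phi = 5.4754e+13 * 2910
phi = 1.5933e+17 /cm^2/s

1.5933e+17


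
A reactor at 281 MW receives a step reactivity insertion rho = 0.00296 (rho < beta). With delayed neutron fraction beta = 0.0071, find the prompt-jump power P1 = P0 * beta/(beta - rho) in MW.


P1/P0 = beta / (beta - rho)
P1/P0 = 0.0071 / (0.0071 - 0.00296) = 1.714976
P1 = 281 * 1.714976 = 481.91 MW

481.91


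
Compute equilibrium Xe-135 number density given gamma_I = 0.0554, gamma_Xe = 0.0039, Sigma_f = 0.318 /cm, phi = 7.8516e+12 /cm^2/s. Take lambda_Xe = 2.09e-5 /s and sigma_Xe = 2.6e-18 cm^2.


Xe_eq = (gamma_I + gamma_Xe) * Sigma_f * phi / (lambda_Xe + sigma_Xe * phi)
Numerator = (0.0554 + 0.0039) * 0.318 * 7.8516e+12 = 1.480608e+11
Denominator = 2.09e-5 + 2.6e-18 * 7.8516e+12 = 4.131416e-05
Xe_eq = 1.480608e+11 / 4.131416e-05 = 3.5838e+15 /cm^3

3.5838e+15


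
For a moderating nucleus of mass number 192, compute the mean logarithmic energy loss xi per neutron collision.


xi = 1 + (A-1)^2/(2A) * ln((A-1)/(A+1))
xi = 1 + (192-1)^2/(2*192) * ln((192-1)/(192 +1))
xi = 0.010381

0.010381


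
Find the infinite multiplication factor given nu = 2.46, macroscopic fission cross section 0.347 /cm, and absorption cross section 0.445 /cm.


k_inf = nu * Sigma_f / Sigma_a
k_inf = 2.46 * 0.347 / 0.445
k_inf = 1.9182

1.9182


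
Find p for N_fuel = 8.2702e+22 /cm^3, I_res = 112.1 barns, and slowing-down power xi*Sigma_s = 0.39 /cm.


p = exp(-N * I * 1e-24 / (xi*Sigma_s))
p = exp(-8.2702e+22 * 112.1 * 1e-24 / 0.39)
p = 4.7442e-11

4.7442e-11


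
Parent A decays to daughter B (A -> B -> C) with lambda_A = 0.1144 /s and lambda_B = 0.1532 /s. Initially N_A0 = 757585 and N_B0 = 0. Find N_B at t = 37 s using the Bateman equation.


N_B(t) = lambda_A * N_A0 / (lambda_B - lambda_A) * [exp(-lambda_A*t) - exp(-lambda_B*t)]
exp(-0.1144*37) = 0.01451170; exp(-0.1532*37) = 0.003453386
N_B = 0.1144 * 757585 / (0.1532 - 0.1144) * (0.01451170 - 0.003453386)
N_B = 24701

24701


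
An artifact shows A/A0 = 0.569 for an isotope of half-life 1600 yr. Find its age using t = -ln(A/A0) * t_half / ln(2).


lambda = ln(2) / t_half = ln(2) / 1600 = 4.332170e-04 /yr
t = -ln(A/A0) / lambda
t = -ln(0.569) / 4.332170e-04
t = 1301.6 yr

1301.6


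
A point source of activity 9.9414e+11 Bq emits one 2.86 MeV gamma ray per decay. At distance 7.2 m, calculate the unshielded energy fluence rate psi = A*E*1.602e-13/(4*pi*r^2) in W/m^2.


psi = A * E * 1.602e-13 / (4*pi*r^2)
psi = 9.9414e+11 * 2.86 * 1.602e-13 / (4*pi*7.2^2)
psi = 6.9920e-04 W/m^2

6.9920e-04


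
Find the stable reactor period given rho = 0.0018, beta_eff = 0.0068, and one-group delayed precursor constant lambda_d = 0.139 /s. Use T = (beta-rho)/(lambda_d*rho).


T = (beta - rho) / (lambda_d * rho)
T = (0.0068 - 0.0018) / (0.139 * 0.0018)
T = 19.984 s

19.984


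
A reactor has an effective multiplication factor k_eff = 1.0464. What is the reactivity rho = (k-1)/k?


rho = (k_eff - 1) / k_eff
rho = (1.0464 - 1) / 1.0464
rho = 0.044343

0.044343


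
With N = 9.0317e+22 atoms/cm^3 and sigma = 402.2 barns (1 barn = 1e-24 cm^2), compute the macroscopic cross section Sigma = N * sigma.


Sigma = N * sigma_barns * 1e-24
Sigma = 9.0317e+22 * 402.2 * 1e-24
Sigma = 36.325 /cm

36.325


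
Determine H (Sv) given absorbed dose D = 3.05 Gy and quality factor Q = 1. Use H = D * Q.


H = D * Q
H = 3.05 * 1
H = 3.0500 Sv

3.0500


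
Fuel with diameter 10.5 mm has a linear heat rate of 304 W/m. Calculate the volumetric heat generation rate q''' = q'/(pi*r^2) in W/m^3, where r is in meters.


r = D / 2 / 1000 = 10.5 / 2 / 1000 = 0.00525 m
q''' = q' / (pi * r^2)
q''' = 304 / (pi * 0.00525^2)
q''' = 3.5108e+06 W/m^3

3.5108e+06


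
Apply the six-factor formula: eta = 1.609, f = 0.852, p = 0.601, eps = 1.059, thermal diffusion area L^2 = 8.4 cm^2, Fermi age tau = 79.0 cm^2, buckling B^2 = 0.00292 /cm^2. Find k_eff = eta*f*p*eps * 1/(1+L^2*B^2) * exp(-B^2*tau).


k_inf = eta*f*p*eps = 1.609*0.852*0.601*1.059 = 0.8725013
P_TNL = 1/(1 + L^2*B^2) = 1/(1 + 8.4*0.00292) = 0.9760592
P_FNL = exp(-B^2*tau) = exp(-0.00292*79.0) = 0.7939935
k_eff = k_inf * P_TNL * P_FNL = 0.8725013 * 0.9760592 * 0.7939935
k_eff = 0.67618

0.67618


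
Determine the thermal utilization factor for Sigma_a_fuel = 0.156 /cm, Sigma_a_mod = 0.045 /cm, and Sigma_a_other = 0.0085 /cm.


f = Sigma_a_fuel / (Sigma_a_fuel + Sigma_a_mod + Sigma_a_other)
f = 0.156 / (0.156 + 0.045 + 0.0085)
f = 0.74463

0.74463


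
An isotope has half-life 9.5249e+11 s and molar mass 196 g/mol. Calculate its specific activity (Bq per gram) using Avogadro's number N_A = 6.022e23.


lambda = ln(2) / t_half = ln(2) / 9.5249e+11 = 7.277212e-13 /s
SA = lambda * N_A / M
SA = 7.277212e-13 * 6.022e23 / 196
SA = 2.2359e+09 Bq/g

2.2359e+09


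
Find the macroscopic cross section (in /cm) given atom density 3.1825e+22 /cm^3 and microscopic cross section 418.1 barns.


Sigma = N * sigma_barns * 1e-24
Sigma = 3.1825e+22 * 418.1 * 1e-24
Sigma = 13.306 /cm

13.306


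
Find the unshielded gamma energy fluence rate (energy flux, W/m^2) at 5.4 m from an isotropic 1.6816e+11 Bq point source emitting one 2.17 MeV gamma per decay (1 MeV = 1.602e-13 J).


psi = A * E * 1.602e-13 / (4*pi*r^2)
psi = 1.6816e+11 * 2.17 * 1.602e-13 / (4*pi*5.4^2)
psi = 1.5953e-04 W/m^2

1.5953e-04


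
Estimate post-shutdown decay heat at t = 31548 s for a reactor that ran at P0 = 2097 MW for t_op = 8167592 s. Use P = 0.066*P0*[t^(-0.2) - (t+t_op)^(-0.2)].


P/P0 = 0.066 * [t^(-0.2) - (t + t_op)^(-0.2)]
P/P0 = 0.066 * [31548^(-0.2) - (31548 + 8167592)^(-0.2)]
P/P0 = 0.066 * [0.1259522 - 0.04142346] = 0.005578897
P = 2097 * 0.005578897 = 11.699 MW

11.699


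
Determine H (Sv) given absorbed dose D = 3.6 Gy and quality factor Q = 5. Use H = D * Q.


H = D * Q
H = 3.6 * 5
H = 18.000 Sv

18.000


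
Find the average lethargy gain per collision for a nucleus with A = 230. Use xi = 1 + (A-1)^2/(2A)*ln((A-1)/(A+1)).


xi = 1 + (A-1)^2/(2A) * ln((A-1)/(A+1))
xi = 1 + (230-1)^2/(2*230) * ln((230-1)/(230 +1))
xi = 0.0086705

0.0086705


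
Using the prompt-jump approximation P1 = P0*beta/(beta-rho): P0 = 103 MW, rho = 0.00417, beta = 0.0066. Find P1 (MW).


P1/P0 = beta / (beta - rho)
P1/P0 = 0.0066 / (0.0066 - 0.00417) = 2.716049
P1 = 103 * 2.716049 = 279.75 MW

279.75


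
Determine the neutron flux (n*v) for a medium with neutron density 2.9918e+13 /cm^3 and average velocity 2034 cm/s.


phi = n * v
phi = 2.9918e+13 * 2034
phi = 6.0853e+16 /cm^2/s

6.0853e+16


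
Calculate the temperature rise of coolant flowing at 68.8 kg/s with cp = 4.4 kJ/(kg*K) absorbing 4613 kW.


dT = Q / (m_dot * cp)
dT = 4613 / (68.8 * 4.4)
dT = 15.239 C

15.239


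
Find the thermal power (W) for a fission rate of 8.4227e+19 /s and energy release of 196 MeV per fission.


P = fission_rate * E_MeV * 1.602e-13
P = 8.4227e+19 * 196 * 1.602e-13
P = 2.6447e+09 W

2.6447e+09


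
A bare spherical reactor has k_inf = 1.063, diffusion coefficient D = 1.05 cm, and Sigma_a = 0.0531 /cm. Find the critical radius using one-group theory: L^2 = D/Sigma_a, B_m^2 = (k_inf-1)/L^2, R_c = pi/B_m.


L^2 = D / Sigma_a = 1.05 / 0.0531 = 19.77401 cm^2
B_m^2 = (k_inf - 1) / L^2 = (1.063 - 1) / 19.77401 = 0.003186000 /cm^2
For a bare sphere: B_g = pi/R, so R_c = pi / sqrt(B_m^2)
R_c = pi / sqrt(0.003186000) = 55.658 cm

55.658


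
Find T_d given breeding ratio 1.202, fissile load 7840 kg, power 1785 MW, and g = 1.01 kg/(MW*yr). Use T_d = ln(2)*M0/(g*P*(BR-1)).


Breeding gain G = BR - 1 = 1.202 - 1 = 0.202
Fissile production rate = g * P * G = 1.01 * 1785 * 0.202 = 364.1757 kg/yr
T_d = ln(2) * M0 / (g * P * G)
T_d = ln(2) * 7840 / 364.1757 = 14.922 yr

14.922


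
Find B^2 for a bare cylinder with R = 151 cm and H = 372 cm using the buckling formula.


B^2 = (2.405/R)^2 + (pi/H)^2
B^2 = (2.405/151)^2 + (pi/372)^2
B^2 = 3.2499e-04 /cm^2

3.2499e-04


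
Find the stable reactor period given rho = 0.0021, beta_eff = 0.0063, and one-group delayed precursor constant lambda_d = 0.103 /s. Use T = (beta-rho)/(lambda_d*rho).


T = (beta - rho) / (lambda_d * rho)
T = (0.0063 - 0.0021) / (0.103 * 0.0021)
T = 19.417 s

19.417


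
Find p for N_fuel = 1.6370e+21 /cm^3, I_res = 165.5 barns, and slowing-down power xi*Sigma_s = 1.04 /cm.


p = exp(-N * I * 1e-24 / (xi*Sigma_s))
p = exp(-1.6370e+21 * 165.5 * 1e-24 / 1.04)
p = 0.77066

0.77066


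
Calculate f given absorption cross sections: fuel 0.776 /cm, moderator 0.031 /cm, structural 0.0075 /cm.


f = Sigma_a_fuel / (Sigma_a_fuel + Sigma_a_mod + Sigma_a_other)
f = 0.776 / (0.776 + 0.031 + 0.0075)
f = 0.95273

0.95273


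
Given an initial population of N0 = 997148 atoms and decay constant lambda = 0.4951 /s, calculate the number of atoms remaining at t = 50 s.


N = N0 * exp(-lambda * t)
N = 997148 * exp(-0.4951 * 50)
N = 1.7693e-05

1.7693e-05


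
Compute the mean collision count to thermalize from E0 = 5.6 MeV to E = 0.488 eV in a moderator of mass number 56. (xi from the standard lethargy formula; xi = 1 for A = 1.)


xi = 1 + (A-1)^2/(2A)*ln((A-1)/(A+1)) = 0.03529286 (for A = 56)
n = ln(E0/E) / xi
n = ln(5.6e6 / 0.488) / 0.03529286
n = ln(1.147541e+07) / 0.03529286 = 460.60

460.60


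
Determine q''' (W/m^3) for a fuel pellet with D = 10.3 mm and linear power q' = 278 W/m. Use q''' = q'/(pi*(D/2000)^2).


r = D / 2 / 1000 = 10.3 / 2 / 1000 = 0.00515 m
q''' = q' / (pi * r^2)
q''' = 278 / (pi * 0.00515^2)
q''' = 3.3364e+06 W/m^3

3.3364e+06


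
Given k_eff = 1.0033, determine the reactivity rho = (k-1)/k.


rho = (k_eff - 1) / k_eff
rho = (1.0033 - 1) / 1.0033
rho = 0.0032891

0.0032891


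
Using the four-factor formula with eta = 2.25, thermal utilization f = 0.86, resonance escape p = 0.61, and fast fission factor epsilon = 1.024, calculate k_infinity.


k_inf = eta * f * p * epsilon
k_inf = 2.25 * 0.86 * 0.61 * 1.024
k_inf = 1.2087

1.2087


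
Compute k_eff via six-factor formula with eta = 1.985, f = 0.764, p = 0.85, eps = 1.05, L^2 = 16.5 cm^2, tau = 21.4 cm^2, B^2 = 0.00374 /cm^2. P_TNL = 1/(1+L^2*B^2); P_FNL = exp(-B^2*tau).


k_inf = eta*f*p*eps = 1.985*0.764*0.85*1.05 = 1.353512
P_TNL = 1/(1 + L^2*B^2) = 1/(1 + 16.5*0.00374) = 0.9418768
P_FNL = exp(-B^2*tau) = exp(-0.00374*21.4) = 0.9230831
k_eff = k_inf * P_TNL * P_FNL = 1.353512 * 0.9418768 * 0.9230831
k_eff = 1.1768

1.1768


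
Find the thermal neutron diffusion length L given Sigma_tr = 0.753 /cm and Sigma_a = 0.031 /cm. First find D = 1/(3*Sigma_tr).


D = 1 / (3 * Sigma_tr) = 1 / (3 * 0.753) = 0.4426737 cm
L = sqrt(D / Sigma_a)
L = sqrt(0.4426737 / 0.031)
L = 3.7789 cm

3.7789


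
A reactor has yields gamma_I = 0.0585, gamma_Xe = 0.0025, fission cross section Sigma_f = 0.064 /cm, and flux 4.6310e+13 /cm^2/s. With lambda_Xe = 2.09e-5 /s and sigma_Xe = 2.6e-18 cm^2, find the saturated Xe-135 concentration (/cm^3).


Xe_eq = (gamma_I + gamma_Xe) * Sigma_f * phi / (lambda_Xe + sigma_Xe * phi)
Numerator = (0.0585 + 0.0025) * 0.064 * 4.6310e+13 = 1.807942e+11
Denominator = 2.09e-5 + 2.6e-18 * 4.6310e+13 = 1.413060e-04
Xe_eq = 1.807942e+11 / 1.413060e-04 = 1.2795e+15 /cm^3

1.2795e+15


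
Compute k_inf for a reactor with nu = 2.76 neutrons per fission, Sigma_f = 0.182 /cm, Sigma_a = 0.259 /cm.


k_inf = nu * Sigma_f / Sigma_a
k_inf = 2.76 * 0.182 / 0.259
k_inf = 1.9395

1.9395


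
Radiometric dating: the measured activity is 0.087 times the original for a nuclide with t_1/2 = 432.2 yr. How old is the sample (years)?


lambda = ln(2) / t_half = ln(2) / 432.2 = 0.001603765 /yr
t = -ln(A/A0) / lambda
t = -ln(0.087) / 0.001603765
t = 1522.6 yr

1522.6


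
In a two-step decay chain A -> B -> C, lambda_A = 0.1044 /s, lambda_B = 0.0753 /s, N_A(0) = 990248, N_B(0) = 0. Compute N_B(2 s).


N_B(t) = lambda_A * N_A0 / (lambda_B - lambda_A) * [exp(-lambda_A*t) - exp(-lambda_B*t)]
exp(-0.1044*2) = 0.8115575; exp(-0.0753*2) = 0.8601917
N_B = 0.1044 * 990248 / (0.0753 - 0.1044) * (0.8115575 - 0.8601917)
N_B = 172780

172780


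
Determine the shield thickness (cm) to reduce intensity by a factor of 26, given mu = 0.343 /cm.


x = ln(factor) / mu
x = ln(26) / 0.343
x = 9.4988 cm

9.4988


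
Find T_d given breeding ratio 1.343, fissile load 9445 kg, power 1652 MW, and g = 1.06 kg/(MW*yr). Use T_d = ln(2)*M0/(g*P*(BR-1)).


Breeding gain G = BR - 1 = 1.343 - 1 = 0.343
Fissile production rate = g * P * G = 1.06 * 1652 * 0.343 = 600.63416 kg/yr
T_d = ln(2) * M0 / (g * P * G)
T_d = ln(2) * 9445 / 600.63416 = 10.900 yr

10.900


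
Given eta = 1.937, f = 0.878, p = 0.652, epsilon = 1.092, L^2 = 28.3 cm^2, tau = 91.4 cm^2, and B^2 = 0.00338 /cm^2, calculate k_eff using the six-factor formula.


k_inf = eta*f*p*eps = 1.937*0.878*0.652*1.092 = 1.210861
P_TNL = 1/(1 + L^2*B^2) = 1/(1 + 28.3*0.00338) = 0.9126969
P_FNL = exp(-B^2*tau) = exp(-0.00338*91.4) = 0.7342307
k_eff = k_inf * P_TNL * P_FNL = 1.210861 * 0.9126969 * 0.7342307
k_eff = 0.81143

0.81143


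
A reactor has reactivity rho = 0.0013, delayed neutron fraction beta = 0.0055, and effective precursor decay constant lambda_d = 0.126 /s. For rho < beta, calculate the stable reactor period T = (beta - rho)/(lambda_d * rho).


T = (beta - rho) / (lambda_d * rho)
T = (0.0055 - 0.0013) / (0.126 * 0.0013)
T = 25.641 s

25.641


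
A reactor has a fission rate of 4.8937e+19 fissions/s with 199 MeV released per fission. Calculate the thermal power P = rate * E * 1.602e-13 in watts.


P = fission_rate * E_MeV * 1.602e-13
P = 4.8937e+19 * 199 * 1.602e-13
P = 1.5601e+09 W

1.5601e+09


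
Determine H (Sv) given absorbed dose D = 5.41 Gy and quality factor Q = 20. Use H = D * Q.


H = D * Q
H = 5.41 * 20
H = 108.20 Sv

108.20


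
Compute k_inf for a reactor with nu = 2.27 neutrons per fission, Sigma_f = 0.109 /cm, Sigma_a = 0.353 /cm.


k_inf = nu * Sigma_f / Sigma_a
k_inf = 2.27 * 0.109 / 0.353
k_inf = 0.70093

0.70093


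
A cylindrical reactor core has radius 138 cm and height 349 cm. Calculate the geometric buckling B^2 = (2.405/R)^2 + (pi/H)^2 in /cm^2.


B^2 = (2.405/R)^2 + (pi/H)^2
B^2 = (2.405/138)^2 + (pi/349)^2
B^2 = 3.8475e-04 /cm^2

3.8475e-04


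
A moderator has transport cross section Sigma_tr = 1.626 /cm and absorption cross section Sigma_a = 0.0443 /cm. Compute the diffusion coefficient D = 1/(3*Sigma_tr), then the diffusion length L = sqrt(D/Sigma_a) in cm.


D = 1 / (3 * Sigma_tr) = 1 / (3 * 1.626) = 0.2050021 cm
L = sqrt(D / Sigma_a)
L = sqrt(0.2050021 / 0.0443)
L = 2.1512 cm

2.1512


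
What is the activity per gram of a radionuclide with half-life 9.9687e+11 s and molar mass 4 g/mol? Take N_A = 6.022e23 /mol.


lambda = ln(2) / t_half = ln(2) / 9.9687e+11 = 6.953235e-13 /s
SA = lambda * N_A / M
SA = 6.953235e-13 * 6.022e23 / 4
SA = 1.0468e+11 Bq/g

1.0468e+11


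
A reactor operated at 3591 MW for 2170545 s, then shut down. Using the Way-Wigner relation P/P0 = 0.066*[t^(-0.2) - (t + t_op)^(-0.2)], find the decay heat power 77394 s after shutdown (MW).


P/P0 = 0.066 * [t^(-0.2) - (t + t_op)^(-0.2)]
P/P0 = 0.066 * [77394^(-0.2) - (77394 + 2170545)^(-0.2)]
P/P0 = 0.066 * [0.1052588 - 0.05365906] = 0.003405583
P = 3591 * 0.003405583 = 12.229 MW

12.229


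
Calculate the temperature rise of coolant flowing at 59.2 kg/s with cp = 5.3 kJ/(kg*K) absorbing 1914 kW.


dT = Q / (m_dot * cp)
dT = 1914 / (59.2 * 5.3)
dT = 6.1002 C

6.1002


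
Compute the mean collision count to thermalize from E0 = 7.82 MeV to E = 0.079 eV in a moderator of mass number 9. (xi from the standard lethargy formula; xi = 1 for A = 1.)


xi = 1 + (A-1)^2/(2A)*ln((A-1)/(A+1)) = 0.2066007 (for A = 9)
n = ln(E0/E) / xi
n = ln(7.82e6 / 0.079) / 0.2066007
n = ln(9.898734e+07) / 0.2066007 = 89.112

89.112


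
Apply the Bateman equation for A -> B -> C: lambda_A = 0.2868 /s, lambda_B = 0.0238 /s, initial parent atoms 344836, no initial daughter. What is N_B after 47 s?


N_B(t) = lambda_A * N_A0 / (lambda_B - lambda_A) * [exp(-lambda_A*t) - exp(-lambda_B*t)]
exp(-0.2868*47) = 1.399214e-06; exp(-0.0238*47) = 0.3267369
N_B = 0.2868 * 344836 / (0.0238 - 0.2868) * (1.399214e-06 - 0.3267369)
N_B = 122866

122866


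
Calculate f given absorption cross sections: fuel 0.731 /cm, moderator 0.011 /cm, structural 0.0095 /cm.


f = Sigma_a_fuel / (Sigma_a_fuel + Sigma_a_mod + Sigma_a_other)
f = 0.731 / (0.731 + 0.011 + 0.0095)
f = 0.97272

0.97272


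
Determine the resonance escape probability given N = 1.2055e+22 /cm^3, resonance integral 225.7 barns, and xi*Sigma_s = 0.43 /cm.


p = exp(-N * I * 1e-24 / (xi*Sigma_s))
p = exp(-1.2055e+22 * 225.7 * 1e-24 / 0.43)
p = 0.0017865

0.0017865


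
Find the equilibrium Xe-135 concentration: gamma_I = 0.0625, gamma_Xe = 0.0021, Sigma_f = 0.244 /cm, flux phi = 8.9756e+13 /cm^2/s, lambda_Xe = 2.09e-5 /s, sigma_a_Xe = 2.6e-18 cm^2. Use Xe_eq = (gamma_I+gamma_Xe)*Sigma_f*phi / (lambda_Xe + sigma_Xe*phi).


Xe_eq = (gamma_I + gamma_Xe) * Sigma_f * phi / (lambda_Xe + sigma_Xe * phi)
Numerator = (0.0625 + 0.0021) * 0.244 * 8.9756e+13 = 1.414770e+12
Denominator = 2.09e-5 + 2.6e-18 * 8.9756e+13 = 2.542656e-04
Xe_eq = 1.414770e+12 / 2.542656e-04 = 5.5641e+15 /cm^3

5.5641e+15


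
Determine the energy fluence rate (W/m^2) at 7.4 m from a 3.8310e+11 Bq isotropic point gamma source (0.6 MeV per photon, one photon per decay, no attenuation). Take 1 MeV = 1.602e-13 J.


psi = A * E * 1.602e-13 / (4*pi*r^2)
psi = 3.8310e+11 * 0.6 * 1.602e-13 / (4*pi*7.4^2)
psi = 5.3512e-05 W/m^2

5.3512e-05


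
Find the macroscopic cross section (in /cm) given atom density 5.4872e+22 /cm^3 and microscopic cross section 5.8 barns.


Sigma = N * sigma_barns * 1e-24
Sigma = 5.4872e+22 * 5.8 * 1e-24
Sigma = 0.31826 /cm

0.31826


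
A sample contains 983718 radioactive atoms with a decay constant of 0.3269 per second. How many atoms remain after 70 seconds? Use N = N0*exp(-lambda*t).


N = N0 * exp(-lambda * t)
N = 983718 * exp(-0.3269 * 70)
N = 1.1348e-04

1.1348e-04


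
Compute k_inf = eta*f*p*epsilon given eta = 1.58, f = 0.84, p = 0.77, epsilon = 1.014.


k_inf = eta * f * p * epsilon
k_inf = 1.58 * 0.84 * 0.77 * 1.014
k_inf = 1.0363

1.0363


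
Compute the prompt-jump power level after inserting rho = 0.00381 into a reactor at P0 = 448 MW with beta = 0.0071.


P1/P0 = beta / (beta - rho)
P1/P0 = 0.0071 / (0.0071 - 0.00381) = 2.158055
P1 = 448 * 2.158055 = 966.81 MW

966.81


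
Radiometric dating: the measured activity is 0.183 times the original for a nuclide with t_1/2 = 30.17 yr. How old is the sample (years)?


lambda = ln(2) / t_half = ln(2) / 30.17 = 0.02297472 /yr
t = -ln(A/A0) / lambda
t = -ln(0.183) / 0.02297472
t = 73.919 yr

73.919


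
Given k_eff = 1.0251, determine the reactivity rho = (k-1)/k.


rho = (k_eff - 1) / k_eff
rho = (1.0251 - 1) / 1.0251
rho = 0.024485

0.024485


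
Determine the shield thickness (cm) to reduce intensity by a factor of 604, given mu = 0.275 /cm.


x = ln(factor) / mu
x = ln(604) / 0.275
x = 23.286 cm

23.286


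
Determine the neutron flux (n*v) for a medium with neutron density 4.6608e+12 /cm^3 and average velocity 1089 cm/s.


phi = n * v
phi = 4.6608e+12 * 1089
phi = 5.0756e+15 /cm^2/s

5.0756e+15


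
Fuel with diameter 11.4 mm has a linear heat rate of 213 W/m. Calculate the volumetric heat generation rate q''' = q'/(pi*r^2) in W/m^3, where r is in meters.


r = D / 2 / 1000 = 11.4 / 2 / 1000 = 0.0057 m
q''' = q' / (pi * r^2)
q''' = 213 / (pi * 0.0057^2)
q''' = 2.0868e+06 W/m^3

2.0868e+06


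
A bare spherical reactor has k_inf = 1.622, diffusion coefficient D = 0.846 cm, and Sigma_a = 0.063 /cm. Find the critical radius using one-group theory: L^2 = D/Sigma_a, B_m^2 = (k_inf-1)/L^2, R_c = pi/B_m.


L^2 = D / Sigma_a = 0.846 / 0.063 = 13.42857 cm^2
B_m^2 = (k_inf - 1) / L^2 = (1.622 - 1) / 13.42857 = 0.04631915 /cm^2
For a bare sphere: B_g = pi/R, so R_c = pi / sqrt(B_m^2)
R_c = pi / sqrt(0.04631915) = 14.597 cm

14.597


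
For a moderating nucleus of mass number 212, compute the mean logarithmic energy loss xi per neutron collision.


xi = 1 + (A-1)^2/(2A) * ln((A-1)/(A+1))
xi = 1 + (212-1)^2/(2*212) * ln((212-1)/(212 +1))
xi = 0.0094044

0.0094044
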